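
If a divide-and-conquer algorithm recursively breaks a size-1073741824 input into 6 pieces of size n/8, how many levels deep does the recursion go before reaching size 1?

For divide and conquer with division factor 8:

Problem sizes at each level:
Level 0: 1073741824
Level 1: 134217728
Level 2: 16777216
Level 3: 2097152
Level 4: 262144
Level 5: 32768
Level 6: 4096
Level 7: 512
Level 8: 64
Level 9: 8
Level 10: 1

The root is level 0 and the size-1 base case is level 10 (the tree spans levels 0 through 10, i.e. 11 levels counting the root), so the depth is the number of divisions: log_8(1073741824) = 10

The recursion tree depth is log_8(1073741824) = 10. At each level, the problem size is divided by 8, so it takes 10 divisions to reduce to a base case of size 1. The algorithm makes 6 recursive calls at each level.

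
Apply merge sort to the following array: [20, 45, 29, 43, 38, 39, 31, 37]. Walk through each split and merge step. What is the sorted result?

Merge sort trace:

Split: [20, 45, 29, 43, 38, 39, 31, 37] -> [20, 45, 29, 43] and [38, 39, 31, 37]
  Split: [20, 45, 29, 43] -> [20, 45] and [29, 43]
    Split: [20, 45] -> [20] and [45]
    Merge: [20] + [45] -> [20, 45]
    Split: [29, 43] -> [29] and [43]
    Merge: [29] + [43] -> [29, 43]
  Merge: [20, 45] + [29, 43] -> [20, 29, 43, 45]
  Split: [38, 39, 31, 37] -> [38, 39] and [31, 37]
    Split: [38, 39] -> [38] and [39]
    Merge: [38] + [39] -> [38, 39]
    Split: [31, 37] -> [31] and [37]
    Merge: [31] + [37] -> [31, 37]
  Merge: [38, 39] + [31, 37] -> [31, 37, 38, 39]
Merge: [20, 29, 43, 45] + [31, 37, 38, 39] -> [20, 29, 31, 37, 38, 39, 43, 45]

Final sorted array: [20, 29, 31, 37, 38, 39, 43, 45]

The merge sort proceeds by recursively splitting the array and merging sorted halves.
After all merges, the sorted array is [20, 29, 31, 37, 38, 39, 43, 45].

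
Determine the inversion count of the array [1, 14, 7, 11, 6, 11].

Finding inversions in [1, 14, 7, 11, 6, 11]:

(1, 2): arr[1]=14 > arr[2]=7
(1, 3): arr[1]=14 > arr[3]=11
(1, 4): arr[1]=14 > arr[4]=6
(1, 5): arr[1]=14 > arr[5]=11
(2, 4): arr[2]=7 > arr[4]=6
(3, 4): arr[3]=11 > arr[4]=6

Total inversions: 6

The array has 6 inversion(s): (1,2), (1,3), (1,4), (1,5), (2,4), (3,4). Each pair (i,j) satisfies i < j and arr[i] > arr[j].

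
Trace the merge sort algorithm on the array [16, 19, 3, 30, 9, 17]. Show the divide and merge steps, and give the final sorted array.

Merge sort trace:

Split: [16, 19, 3, 30, 9, 17] -> [16, 19, 3] and [30, 9, 17]
  Split: [16, 19, 3] -> [16] and [19, 3]
    Split: [19, 3] -> [19] and [3]
    Merge: [19] + [3] -> [3, 19]
  Merge: [16] + [3, 19] -> [3, 16, 19]
  Split: [30, 9, 17] -> [30] and [9, 17]
    Split: [9, 17] -> [9] and [17]
    Merge: [9] + [17] -> [9, 17]
  Merge: [30] + [9, 17] -> [9, 17, 30]
Merge: [3, 16, 19] + [9, 17, 30] -> [3, 9, 16, 17, 19, 30]

Final sorted array: [3, 9, 16, 17, 19, 30]

The merge sort proceeds by recursively splitting the array and merging sorted halves.
After all merges, the sorted array is [3, 9, 16, 17, 19, 30].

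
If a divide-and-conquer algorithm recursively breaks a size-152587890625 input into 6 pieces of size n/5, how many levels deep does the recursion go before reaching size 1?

For divide and conquer with division factor 5:

Problem sizes at each level:
Level 0: 152587890625
Level 1: 30517578125
Level 2: 6103515625
Level 3: 1220703125
Level 4: 244140625
Level 5: 48828125
Level 6: 9765625
Level 7: 1953125
Level 8: 390625
Level 9: 78125
Level 10: 15625
Level 11: 3125
Level 12: 625
Level 13: 125
Level 14: 25
Level 15: 5
Level 16: 1

The root is level 0 and the size-1 base case is level 16 (the tree spans levels 0 through 16, i.e. 17 levels counting the root), so the depth is the number of divisions: log_5(152587890625) = 16

The recursion tree depth is log_5(152587890625) = 16. At each level, the problem size is divided by 5, so it takes 16 divisions to reduce to a base case of size 1. The algorithm makes 6 recursive calls at each level.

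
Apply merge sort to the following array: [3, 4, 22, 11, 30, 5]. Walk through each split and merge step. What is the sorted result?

Merge sort trace:

Split: [3, 4, 22, 11, 30, 5] -> [3, 4, 22] and [11, 30, 5]
  Split: [3, 4, 22] -> [3] and [4, 22]
    Split: [4, 22] -> [4] and [22]
    Merge: [4] + [22] -> [4, 22]
  Merge: [3] + [4, 22] -> [3, 4, 22]
  Split: [11, 30, 5] -> [11] and [30, 5]
    Split: [30, 5] -> [30] and [5]
    Merge: [30] + [5] -> [5, 30]
  Merge: [11] + [5, 30] -> [5, 11, 30]
Merge: [3, 4, 22] + [5, 11, 30] -> [3, 4, 5, 11, 22, 30]

Final sorted array: [3, 4, 5, 11, 22, 30]

The merge sort proceeds by recursively splitting the array and merging sorted halves.
After all merges, the sorted array is [3, 4, 5, 11, 22, 30].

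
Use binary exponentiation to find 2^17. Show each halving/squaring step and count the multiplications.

Computing 2^17 by squaring (build up from 2^1; each line after the first costs one multiplication):

2^1 = 2
2^2 = (2^1)^2 = 2^2 = 4
2^4 = (2^2)^2 = 4^2 = 16
2^8 = (2^4)^2 = 16^2 = 256
2^16 = (2^8)^2 = 256^2 = 65536
2^17 = 2 * 2^16 = 2 * 65536 = 131072

Result: 131072
Multiplications needed: 5 (5 lines after 2^1)

2^17 = 131072. Using exponentiation by squaring, this requires 5 multiplications. The key idea: if the exponent is even, square the half-power; if odd, multiply by the base once.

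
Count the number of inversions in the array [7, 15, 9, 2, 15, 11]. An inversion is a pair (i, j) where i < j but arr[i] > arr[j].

Finding inversions in [7, 15, 9, 2, 15, 11]:

(0, 3): arr[0]=7 > arr[3]=2
(1, 2): arr[1]=15 > arr[2]=9
(1, 3): arr[1]=15 > arr[3]=2
(1, 5): arr[1]=15 > arr[5]=11
(2, 3): arr[2]=9 > arr[3]=2
(4, 5): arr[4]=15 > arr[5]=11

Total inversions: 6

The array has 6 inversion(s): (0,3), (1,2), (1,3), (1,5), (2,3), (4,5). Each pair (i,j) satisfies i < j and arr[i] > arr[j].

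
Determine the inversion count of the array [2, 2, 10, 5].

Finding inversions in [2, 2, 10, 5]:

(2, 3): arr[2]=10 > arr[3]=5

Total inversions: 1

The array has 1 inversion(s): (2,3). Each pair (i,j) satisfies i < j and arr[i] > arr[j].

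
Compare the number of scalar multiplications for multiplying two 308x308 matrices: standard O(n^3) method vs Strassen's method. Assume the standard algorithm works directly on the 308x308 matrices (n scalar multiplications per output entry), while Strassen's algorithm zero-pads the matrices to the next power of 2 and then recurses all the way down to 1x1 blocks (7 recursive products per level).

Matrix multiplication for 308x308 matrices:

Strassen's algorithm requires power-of-2 dimensions. Pad 308x308 to 512x512 (next power of 2).

Standard algorithm: 308^3 = 29218112 multiplications
Strassen's algorithm: 7^(log2(512)) = 7^9 = 40353607 multiplications
Difference: 29218112 - 40353607 = -11135495 (Strassen uses MORE here due to padding overhead — for small or just-over-power-of-2 n, padding can outweigh the per-level savings)

Standard: 29218112 multiplications (308^3). Strassen: 40353607 multiplications (7^9, after padding to 512x512). Strassen reduces 8 recursive multiplications to 7 at each level.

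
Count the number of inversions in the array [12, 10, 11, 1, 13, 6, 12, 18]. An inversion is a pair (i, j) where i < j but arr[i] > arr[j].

Finding inversions in [12, 10, 11, 1, 13, 6, 12, 18]:

(0, 1): arr[0]=12 > arr[1]=10
(0, 2): arr[0]=12 > arr[2]=11
(0, 3): arr[0]=12 > arr[3]=1
(0, 5): arr[0]=12 > arr[5]=6
(1, 3): arr[1]=10 > arr[3]=1
(1, 5): arr[1]=10 > arr[5]=6
(2, 3): arr[2]=11 > arr[3]=1
(2, 5): arr[2]=11 > arr[5]=6
(4, 5): arr[4]=13 > arr[5]=6
(4, 6): arr[4]=13 > arr[6]=12

Total inversions: 10

The array has 10 inversion(s): (0,1), (0,2), (0,3), (0,5), (1,3), (1,5), (2,3), (2,5), (4,5), (4,6). Each pair (i,j) satisfies i < j and arr[i] > arr[j].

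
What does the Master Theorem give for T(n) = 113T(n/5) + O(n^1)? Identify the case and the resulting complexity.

Master Theorem for T(n) = 113T(n/5) + O(n^1):

a = 113, b = 5, c = 1
log_b(a) = log_5(113) = 2.9373

Case 1: c = 1 < log_5(113) = 2.9373
T(n) = O(n^(log_5 113))

For T(n) = 113T(n/5) + O(n^1): log_5(113) = 2.9373. This is Case 1 of the Master Theorem (c < log_b(a), work dominated by leaves), giving O(n^(log_5 113)).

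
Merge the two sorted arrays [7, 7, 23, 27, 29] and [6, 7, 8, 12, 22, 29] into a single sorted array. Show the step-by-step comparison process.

Merging process:

Compare 7 vs 6: take 6 from right. Merged: [6]
Compare 7 vs 7: take 7 from left. Merged: [6, 7]
Compare 7 vs 7: take 7 from left. Merged: [6, 7, 7]
Compare 23 vs 7: take 7 from right. Merged: [6, 7, 7, 7]
Compare 23 vs 8: take 8 from right. Merged: [6, 7, 7, 7, 8]
Compare 23 vs 12: take 12 from right. Merged: [6, 7, 7, 7, 8, 12]
Compare 23 vs 22: take 22 from right. Merged: [6, 7, 7, 7, 8, 12, 22]
Compare 23 vs 29: take 23 from left. Merged: [6, 7, 7, 7, 8, 12, 22, 23]
Compare 27 vs 29: take 27 from left. Merged: [6, 7, 7, 7, 8, 12, 22, 23, 27]
Compare 29 vs 29: take 29 from left. Merged: [6, 7, 7, 7, 8, 12, 22, 23, 27, 29]
Append remaining from right: [29]. Merged: [6, 7, 7, 7, 8, 12, 22, 23, 27, 29, 29]

Final merged array: [6, 7, 7, 7, 8, 12, 22, 23, 27, 29, 29]
Total comparisons: 10

The merged array is [6, 7, 7, 7, 8, 12, 22, 23, 27, 29, 29], requiring 10 comparisons. The merge step runs in O(n) time where n is the total number of elements.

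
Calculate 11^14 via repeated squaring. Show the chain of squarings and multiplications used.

Computing 11^14 by squaring (build up from 11^1; each line after the first costs one multiplication):

11^1 = 11
11^2 = (11^1)^2 = 11^2 = 121
11^3 = 11 * 11^2 = 11 * 121 = 1331
11^6 = (11^3)^2 = 1331^2 = 1771561
11^7 = 11 * 11^6 = 11 * 1771561 = 19487171
11^14 = (11^7)^2 = 19487171^2 = 379749833583241

Result: 379749833583241
Multiplications needed: 5 (5 lines after 11^1)

11^14 = 379749833583241. Using exponentiation by squaring, this requires 5 multiplications. The key idea: if the exponent is even, square the half-power; if odd, multiply by the base once.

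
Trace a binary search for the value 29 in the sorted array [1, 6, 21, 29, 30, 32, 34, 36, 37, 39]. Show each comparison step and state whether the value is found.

Binary search for 29 in [1, 6, 21, 29, 30, 32, 34, 36, 37, 39]:

lo=0, hi=9, mid=4, arr[mid]=30 -> 30 > 29, search left half
lo=0, hi=3, mid=1, arr[mid]=6 -> 6 < 29, search right half
lo=2, hi=3, mid=2, arr[mid]=21 -> 21 < 29, search right half
lo=3, hi=3, mid=3, arr[mid]=29 -> Found target at index 3!

Binary search finds 29 at index 3 after 4 comparisons. The search repeatedly halves the search space by comparing with the middle element.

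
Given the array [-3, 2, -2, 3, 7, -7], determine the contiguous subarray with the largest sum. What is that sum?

Using Kadane's algorithm on [-3, 2, -2, 3, 7, -7]:

Scanning through the array:
Position 1 (value 2): max_ending_here = 2, max_so_far = 2
Position 2 (value -2): max_ending_here = 0, max_so_far = 2
Position 3 (value 3): max_ending_here = 3, max_so_far = 3
Position 4 (value 7): max_ending_here = 10, max_so_far = 10
Position 5 (value -7): max_ending_here = 3, max_so_far = 10

Maximum subarray: [2, -2, 3, 7]
Maximum sum: 10

The maximum subarray is [2, -2, 3, 7] with sum 10. This subarray runs from index 1 to index 4.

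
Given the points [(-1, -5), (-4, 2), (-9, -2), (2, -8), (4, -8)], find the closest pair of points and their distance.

Computing all pairwise distances among 5 points:

d((-1, -5), (-4, 2)) = 7.6158
d((-1, -5), (-9, -2)) = 8.544
d((-1, -5), (2, -8)) = 4.2426
d((-1, -5), (4, -8)) = 5.831
d((-4, 2), (-9, -2)) = 6.4031
d((-4, 2), (2, -8)) = 11.6619
d((-4, 2), (4, -8)) = 12.8062
d((-9, -2), (2, -8)) = 12.53
d((-9, -2), (4, -8)) = 14.3178
d((2, -8), (4, -8)) = 2.0 <-- minimum

Closest pair: (2, -8) and (4, -8) with distance 2.0

The closest pair is (2, -8) and (4, -8) with Euclidean distance 2.0. For 5 points, brute-force pairwise comparison is shown above. For large n, the divide-and-conquer algorithm (sort by x, recurse on halves, check the dividing strip) achieves O(n log n).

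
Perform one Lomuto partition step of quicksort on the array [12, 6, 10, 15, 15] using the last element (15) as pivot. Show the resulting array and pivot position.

Lomuto partition with pivot = 15:

Initial array: [12, 6, 10, 15, 15]

arr[0]=12 <= 15: swap with position 0, array becomes [12, 6, 10, 15, 15]
arr[1]=6 <= 15: swap with position 1, array becomes [12, 6, 10, 15, 15]
arr[2]=10 <= 15: swap with position 2, array becomes [12, 6, 10, 15, 15]
arr[3]=15 <= 15: swap with position 3, array becomes [12, 6, 10, 15, 15]

Place pivot at position 4: [12, 6, 10, 15, 15]
Pivot position: 4

After partitioning with pivot 15, the array becomes [12, 6, 10, 15, 15]. The pivot is placed at index 4. All elements to the left of the pivot are <= 15, and all elements to the right are > 15.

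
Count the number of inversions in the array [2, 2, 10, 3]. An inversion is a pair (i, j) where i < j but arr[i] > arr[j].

Finding inversions in [2, 2, 10, 3]:

(2, 3): arr[2]=10 > arr[3]=3

Total inversions: 1

The array has 1 inversion(s): (2,3). Each pair (i,j) satisfies i < j and arr[i] > arr[j].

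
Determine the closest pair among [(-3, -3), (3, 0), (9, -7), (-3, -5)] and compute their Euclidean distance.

Computing all pairwise distances among 4 points:

d((-3, -3), (3, 0)) = 6.7082
d((-3, -3), (9, -7)) = 12.6491
d((-3, -3), (-3, -5)) = 2.0 <-- minimum
d((3, 0), (9, -7)) = 9.2195
d((3, 0), (-3, -5)) = 7.8102
d((9, -7), (-3, -5)) = 12.1655

Closest pair: (-3, -3) and (-3, -5) with distance 2.0

The closest pair is (-3, -3) and (-3, -5) with Euclidean distance 2.0. For 4 points, brute-force pairwise comparison is shown above. For large n, the divide-and-conquer algorithm (sort by x, recurse on halves, check the dividing strip) achieves O(n log n).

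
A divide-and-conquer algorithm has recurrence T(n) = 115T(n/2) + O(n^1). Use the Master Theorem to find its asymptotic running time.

Master Theorem for T(n) = 115T(n/2) + O(n^1):

a = 115, b = 2, c = 1
log_b(a) = log_2(115) = 6.8455

Case 1: c = 1 < log_2(115) = 6.8455
T(n) = O(n^(log_2 115))

For T(n) = 115T(n/2) + O(n^1): log_2(115) = 6.8455. This is Case 1 of the Master Theorem (c < log_b(a), work dominated by leaves), giving O(n^(log_2 115)).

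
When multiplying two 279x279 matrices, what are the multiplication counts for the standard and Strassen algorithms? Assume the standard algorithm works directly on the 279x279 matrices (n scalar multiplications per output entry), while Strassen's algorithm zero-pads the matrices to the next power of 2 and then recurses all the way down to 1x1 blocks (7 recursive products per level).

Matrix multiplication for 279x279 matrices:

Strassen's algorithm requires power-of-2 dimensions. Pad 279x279 to 512x512 (next power of 2).

Standard algorithm: 279^3 = 21717639 multiplications
Strassen's algorithm: 7^(log2(512)) = 7^9 = 40353607 multiplications
Difference: 21717639 - 40353607 = -18635968 (Strassen uses MORE here due to padding overhead — for small or just-over-power-of-2 n, padding can outweigh the per-level savings)

Standard: 21717639 multiplications (279^3). Strassen: 40353607 multiplications (7^9, after padding to 512x512). Strassen reduces 8 recursive multiplications to 7 at each level.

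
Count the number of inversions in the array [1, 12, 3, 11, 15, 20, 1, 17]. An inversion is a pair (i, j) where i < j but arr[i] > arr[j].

Finding inversions in [1, 12, 3, 11, 15, 20, 1, 17]:

(1, 2): arr[1]=12 > arr[2]=3
(1, 3): arr[1]=12 > arr[3]=11
(1, 6): arr[1]=12 > arr[6]=1
(2, 6): arr[2]=3 > arr[6]=1
(3, 6): arr[3]=11 > arr[6]=1
(4, 6): arr[4]=15 > arr[6]=1
(5, 6): arr[5]=20 > arr[6]=1
(5, 7): arr[5]=20 > arr[7]=17

Total inversions: 8

The array has 8 inversion(s): (1,2), (1,3), (1,6), (2,6), (3,6), (4,6), (5,6), (5,7). Each pair (i,j) satisfies i < j and arr[i] > arr[j].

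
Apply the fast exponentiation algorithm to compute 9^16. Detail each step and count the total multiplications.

Computing 9^16 by squaring (build up from 9^1; each line after the first costs one multiplication):

9^1 = 9
9^2 = (9^1)^2 = 9^2 = 81
9^4 = (9^2)^2 = 81^2 = 6561
9^8 = (9^4)^2 = 6561^2 = 43046721
9^16 = (9^8)^2 = 43046721^2 = 1853020188851841

Result: 1853020188851841
Multiplications needed: 4 (4 lines after 9^1)

9^16 = 1853020188851841. Using exponentiation by squaring, this requires 4 multiplications. The key idea: if the exponent is even, square the half-power; if odd, multiply by the base once.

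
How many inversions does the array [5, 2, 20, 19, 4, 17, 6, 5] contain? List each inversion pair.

Finding inversions in [5, 2, 20, 19, 4, 17, 6, 5]:

(0, 1): arr[0]=5 > arr[1]=2
(0, 4): arr[0]=5 > arr[4]=4
(2, 3): arr[2]=20 > arr[3]=19
(2, 4): arr[2]=20 > arr[4]=4
(2, 5): arr[2]=20 > arr[5]=17
(2, 6): arr[2]=20 > arr[6]=6
(2, 7): arr[2]=20 > arr[7]=5
(3, 4): arr[3]=19 > arr[4]=4
(3, 5): arr[3]=19 > arr[5]=17
(3, 6): arr[3]=19 > arr[6]=6
(3, 7): arr[3]=19 > arr[7]=5
(5, 6): arr[5]=17 > arr[6]=6
(5, 7): arr[5]=17 > arr[7]=5
(6, 7): arr[6]=6 > arr[7]=5

Total inversions: 14

The array has 14 inversion(s): (0,1), (0,4), (2,3), (2,4), (2,5), (2,6), (2,7), (3,4), (3,5), (3,6), (3,7), (5,6), (5,7), (6,7). Each pair (i,j) satisfies i < j and arr[i] > arr[j].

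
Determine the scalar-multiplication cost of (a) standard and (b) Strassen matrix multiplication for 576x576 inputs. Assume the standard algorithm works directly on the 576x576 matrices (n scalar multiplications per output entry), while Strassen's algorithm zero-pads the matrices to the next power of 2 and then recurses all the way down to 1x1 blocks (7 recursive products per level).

Matrix multiplication for 576x576 matrices:

Strassen's algorithm requires power-of-2 dimensions. Pad 576x576 to 1024x1024 (next power of 2).

Standard algorithm: 576^3 = 191102976 multiplications
Strassen's algorithm: 7^(log2(1024)) = 7^10 = 282475249 multiplications
Difference: 191102976 - 282475249 = -91372273 (Strassen uses MORE here due to padding overhead — for small or just-over-power-of-2 n, padding can outweigh the per-level savings)

Standard: 191102976 multiplications (576^3). Strassen: 282475249 multiplications (7^10, after padding to 1024x1024). Strassen reduces 8 recursive multiplications to 7 at each level.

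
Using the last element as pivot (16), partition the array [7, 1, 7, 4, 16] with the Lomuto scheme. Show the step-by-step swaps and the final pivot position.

Lomuto partition with pivot = 16:

Initial array: [7, 1, 7, 4, 16]

arr[0]=7 <= 16: swap with position 0, array becomes [7, 1, 7, 4, 16]
arr[1]=1 <= 16: swap with position 1, array becomes [7, 1, 7, 4, 16]
arr[2]=7 <= 16: swap with position 2, array becomes [7, 1, 7, 4, 16]
arr[3]=4 <= 16: swap with position 3, array becomes [7, 1, 7, 4, 16]

Place pivot at position 4: [7, 1, 7, 4, 16]
Pivot position: 4

After partitioning with pivot 16, the array becomes [7, 1, 7, 4, 16]. The pivot is placed at index 4. All elements to the left of the pivot are <= 16, and all elements to the right are > 16.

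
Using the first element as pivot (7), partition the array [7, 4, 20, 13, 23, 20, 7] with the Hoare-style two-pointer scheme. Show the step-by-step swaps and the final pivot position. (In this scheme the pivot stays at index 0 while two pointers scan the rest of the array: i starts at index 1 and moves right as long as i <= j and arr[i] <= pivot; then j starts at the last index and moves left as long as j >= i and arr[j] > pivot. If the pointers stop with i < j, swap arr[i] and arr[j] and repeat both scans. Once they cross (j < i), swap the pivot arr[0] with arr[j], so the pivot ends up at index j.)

Hoare-style two-pointer partition with pivot = 7:

Initial array: [7, 4, 20, 13, 23, 20, 7]

Pointers start at i = 1, j = 6.
i stops at index 2 (arr[2]=20 > 7), j stops at index 6 (arr[6]=7 <= 7): swap arr[2] and arr[6], array becomes [7, 4, 7, 13, 23, 20, 20]
i ends at 3, j ends at 2: the pointers have crossed (j < i), so scanning stops.

Swap pivot arr[0] with arr[2] to place pivot at position 2: [7, 4, 7, 13, 23, 20, 20]
Pivot position: 2

After partitioning with pivot 7, the array becomes [7, 4, 7, 13, 23, 20, 20]. The pivot is placed at index 2. All elements to the left of the pivot are <= 7, and all elements to the right are > 7.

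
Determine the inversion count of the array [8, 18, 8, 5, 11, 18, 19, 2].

Finding inversions in [8, 18, 8, 5, 11, 18, 19, 2]:

(0, 3): arr[0]=8 > arr[3]=5
(0, 7): arr[0]=8 > arr[7]=2
(1, 2): arr[1]=18 > arr[2]=8
(1, 3): arr[1]=18 > arr[3]=5
(1, 4): arr[1]=18 > arr[4]=11
(1, 7): arr[1]=18 > arr[7]=2
(2, 3): arr[2]=8 > arr[3]=5
(2, 7): arr[2]=8 > arr[7]=2
(3, 7): arr[3]=5 > arr[7]=2
(4, 7): arr[4]=11 > arr[7]=2
(5, 7): arr[5]=18 > arr[7]=2
(6, 7): arr[6]=19 > arr[7]=2

Total inversions: 12

The array has 12 inversion(s): (0,3), (0,7), (1,2), (1,3), (1,4), (1,7), (2,3), (2,7), (3,7), (4,7), (5,7), (6,7). Each pair (i,j) satisfies i < j and arr[i] > arr[j].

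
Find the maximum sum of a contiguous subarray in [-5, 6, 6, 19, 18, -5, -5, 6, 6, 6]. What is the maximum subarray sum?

Using Kadane's algorithm on [-5, 6, 6, 19, 18, -5, -5, 6, 6, 6]:

Scanning through the array:
Position 1 (value 6): max_ending_here = 6, max_so_far = 6
Position 2 (value 6): max_ending_here = 12, max_so_far = 12
Position 3 (value 19): max_ending_here = 31, max_so_far = 31
Position 4 (value 18): max_ending_here = 49, max_so_far = 49
Position 5 (value -5): max_ending_here = 44, max_so_far = 49
Position 6 (value -5): max_ending_here = 39, max_so_far = 49
Position 7 (value 6): max_ending_here = 45, max_so_far = 49
Position 8 (value 6): max_ending_here = 51, max_so_far = 51
Position 9 (value 6): max_ending_here = 57, max_so_far = 57

Maximum subarray: [6, 6, 19, 18, -5, -5, 6, 6, 6]
Maximum sum: 57

The maximum subarray is [6, 6, 19, 18, -5, -5, 6, 6, 6] with sum 57. This subarray runs from index 1 to index 9.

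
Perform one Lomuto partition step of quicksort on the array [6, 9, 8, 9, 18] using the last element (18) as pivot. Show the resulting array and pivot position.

Lomuto partition with pivot = 18:

Initial array: [6, 9, 8, 9, 18]

arr[0]=6 <= 18: swap with position 0, array becomes [6, 9, 8, 9, 18]
arr[1]=9 <= 18: swap with position 1, array becomes [6, 9, 8, 9, 18]
arr[2]=8 <= 18: swap with position 2, array becomes [6, 9, 8, 9, 18]
arr[3]=9 <= 18: swap with position 3, array becomes [6, 9, 8, 9, 18]

Place pivot at position 4: [6, 9, 8, 9, 18]
Pivot position: 4

After partitioning with pivot 18, the array becomes [6, 9, 8, 9, 18]. The pivot is placed at index 4. All elements to the left of the pivot are <= 18, and all elements to the right are > 18.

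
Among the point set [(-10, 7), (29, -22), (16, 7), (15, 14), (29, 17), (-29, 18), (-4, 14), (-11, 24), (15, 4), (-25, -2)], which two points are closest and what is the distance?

Computing all pairwise distances among 10 points:

d((-10, 7), (29, -22)) = 48.6004
d((-10, 7), (16, 7)) = 26.0
d((-10, 7), (15, 14)) = 25.9615
d((-10, 7), (29, 17)) = 40.2616
d((-10, 7), (-29, 18)) = 21.9545
d((-10, 7), (-4, 14)) = 9.2195
d((-10, 7), (-11, 24)) = 17.0294
d((-10, 7), (15, 4)) = 25.1794
d((-10, 7), (-25, -2)) = 17.4929
d((29, -22), (16, 7)) = 31.7805
d((29, -22), (15, 14)) = 38.6264
d((29, -22), (29, 17)) = 39.0
d((29, -22), (-29, 18)) = 70.4557
d((29, -22), (-4, 14)) = 48.8365
d((29, -22), (-11, 24)) = 60.959
d((29, -22), (15, 4)) = 29.5296
d((29, -22), (-25, -2)) = 57.5847
d((16, 7), (15, 14)) = 7.0711
d((16, 7), (29, 17)) = 16.4012
d((16, 7), (-29, 18)) = 46.3249
d((16, 7), (-4, 14)) = 21.1896
d((16, 7), (-11, 24)) = 31.9061
d((16, 7), (15, 4)) = 3.1623 <-- minimum
d((16, 7), (-25, -2)) = 41.9762
d((15, 14), (29, 17)) = 14.3178
d((15, 14), (-29, 18)) = 44.1814
d((15, 14), (-4, 14)) = 19.0
d((15, 14), (-11, 24)) = 27.8568
d((15, 14), (15, 4)) = 10.0
d((15, 14), (-25, -2)) = 43.0813
d((29, 17), (-29, 18)) = 58.0086
d((29, 17), (-4, 14)) = 33.1361
d((29, 17), (-11, 24)) = 40.6079
d((29, 17), (15, 4)) = 19.105
d((29, 17), (-25, -2)) = 57.2451
d((-29, 18), (-4, 14)) = 25.318
d((-29, 18), (-11, 24)) = 18.9737
d((-29, 18), (15, 4)) = 46.1736
d((-29, 18), (-25, -2)) = 20.3961
d((-4, 14), (-11, 24)) = 12.2066
d((-4, 14), (15, 4)) = 21.4709
d((-4, 14), (-25, -2)) = 26.4008
d((-11, 24), (15, 4)) = 32.8024
d((-11, 24), (-25, -2)) = 29.5296
d((15, 4), (-25, -2)) = 40.4475

Closest pair: (16, 7) and (15, 4) with distance 3.1623

The closest pair is (16, 7) and (15, 4) with Euclidean distance 3.1623. For 10 points, brute-force pairwise comparison is shown above. For large n, the divide-and-conquer algorithm (sort by x, recurse on halves, check the dividing strip) achieves O(n log n).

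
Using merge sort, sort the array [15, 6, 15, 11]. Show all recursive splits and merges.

Merge sort trace:

Split: [15, 6, 15, 11] -> [15, 6] and [15, 11]
  Split: [15, 6] -> [15] and [6]
  Merge: [15] + [6] -> [6, 15]
  Split: [15, 11] -> [15] and [11]
  Merge: [15] + [11] -> [11, 15]
Merge: [6, 15] + [11, 15] -> [6, 11, 15, 15]

Final sorted array: [6, 11, 15, 15]

The merge sort proceeds by recursively splitting the array and merging sorted halves.
After all merges, the sorted array is [6, 11, 15, 15].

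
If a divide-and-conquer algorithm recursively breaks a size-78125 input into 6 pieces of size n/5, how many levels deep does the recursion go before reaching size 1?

For divide and conquer with division factor 5:

Problem sizes at each level:
Level 0: 78125
Level 1: 15625
Level 2: 3125
Level 3: 625
Level 4: 125
Level 5: 25
Level 6: 5
Level 7: 1

The root is level 0 and the size-1 base case is level 7 (the tree spans levels 0 through 7, i.e. 8 levels counting the root), so the depth is the number of divisions: log_5(78125) = 7

The recursion tree depth is log_5(78125) = 7. At each level, the problem size is divided by 5, so it takes 7 divisions to reduce to a base case of size 1. The algorithm makes 6 recursive calls at each level.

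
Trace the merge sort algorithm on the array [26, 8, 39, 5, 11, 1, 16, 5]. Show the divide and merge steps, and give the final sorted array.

Merge sort trace:

Split: [26, 8, 39, 5, 11, 1, 16, 5] -> [26, 8, 39, 5] and [11, 1, 16, 5]
  Split: [26, 8, 39, 5] -> [26, 8] and [39, 5]
    Split: [26, 8] -> [26] and [8]
    Merge: [26] + [8] -> [8, 26]
    Split: [39, 5] -> [39] and [5]
    Merge: [39] + [5] -> [5, 39]
  Merge: [8, 26] + [5, 39] -> [5, 8, 26, 39]
  Split: [11, 1, 16, 5] -> [11, 1] and [16, 5]
    Split: [11, 1] -> [11] and [1]
    Merge: [11] + [1] -> [1, 11]
    Split: [16, 5] -> [16] and [5]
    Merge: [16] + [5] -> [5, 16]
  Merge: [1, 11] + [5, 16] -> [1, 5, 11, 16]
Merge: [5, 8, 26, 39] + [1, 5, 11, 16] -> [1, 5, 5, 8, 11, 16, 26, 39]

Final sorted array: [1, 5, 5, 8, 11, 16, 26, 39]

The merge sort proceeds by recursively splitting the array and merging sorted halves.
After all merges, the sorted array is [1, 5, 5, 8, 11, 16, 26, 39].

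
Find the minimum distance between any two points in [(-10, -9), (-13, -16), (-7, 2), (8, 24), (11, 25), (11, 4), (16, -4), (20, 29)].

Computing all pairwise distances among 8 points:

d((-10, -9), (-13, -16)) = 7.6158
d((-10, -9), (-7, 2)) = 11.4018
d((-10, -9), (8, 24)) = 37.5899
d((-10, -9), (11, 25)) = 39.9625
d((-10, -9), (11, 4)) = 24.6982
d((-10, -9), (16, -4)) = 26.4764
d((-10, -9), (20, 29)) = 48.4149
d((-13, -16), (-7, 2)) = 18.9737
d((-13, -16), (8, 24)) = 45.1774
d((-13, -16), (11, 25)) = 47.5079
d((-13, -16), (11, 4)) = 31.241
d((-13, -16), (16, -4)) = 31.3847
d((-13, -16), (20, 29)) = 55.8032
d((-7, 2), (8, 24)) = 26.6271
d((-7, 2), (11, 25)) = 29.2062
d((-7, 2), (11, 4)) = 18.1108
d((-7, 2), (16, -4)) = 23.7697
d((-7, 2), (20, 29)) = 38.1838
d((8, 24), (11, 25)) = 3.1623 <-- minimum
d((8, 24), (11, 4)) = 20.2237
d((8, 24), (16, -4)) = 29.1204
d((8, 24), (20, 29)) = 13.0
d((11, 25), (11, 4)) = 21.0
d((11, 25), (16, -4)) = 29.4279
d((11, 25), (20, 29)) = 9.8489
d((11, 4), (16, -4)) = 9.434
d((11, 4), (20, 29)) = 26.5707
d((16, -4), (20, 29)) = 33.2415

Closest pair: (8, 24) and (11, 25) with distance 3.1623

The closest pair is (8, 24) and (11, 25) with Euclidean distance 3.1623. For 8 points, brute-force pairwise comparison is shown above. For large n, the divide-and-conquer algorithm (sort by x, recurse on halves, check the dividing strip) achieves O(n log n).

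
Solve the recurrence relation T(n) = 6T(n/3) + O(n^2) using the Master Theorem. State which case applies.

Master Theorem for T(n) = 6T(n/3) + O(n^2):

a = 6, b = 3, c = 2
log_b(a) = log_3(6) = 1.6309

Case 3: c = 2 > log_3(6) = 1.6309
T(n) = O(n^2) = O(n^2)

For T(n) = 6T(n/3) + O(n^2): log_3(6) = 1.6309. This is Case 3 of the Master Theorem (c > log_b(a), work dominated by root), giving O(n^2).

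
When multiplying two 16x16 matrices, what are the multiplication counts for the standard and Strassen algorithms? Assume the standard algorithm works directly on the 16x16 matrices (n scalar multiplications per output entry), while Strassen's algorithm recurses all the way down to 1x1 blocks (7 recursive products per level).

Matrix multiplication for 16x16 matrices:

Standard algorithm: 16^3 = 4096 multiplications
Strassen's algorithm: 7^(log2(16)) = 7^4 = 2401 multiplications
Savings: 4096 - 2401 = 1695 multiplications

Standard: 4096 multiplications (16^3). Strassen: 2401 multiplications (7^4). Strassen reduces 8 recursive multiplications to 7 at each level.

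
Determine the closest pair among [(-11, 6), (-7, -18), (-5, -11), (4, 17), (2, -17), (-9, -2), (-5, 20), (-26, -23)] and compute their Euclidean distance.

Computing all pairwise distances among 8 points:

d((-11, 6), (-7, -18)) = 24.3311
d((-11, 6), (-5, -11)) = 18.0278
d((-11, 6), (4, 17)) = 18.6011
d((-11, 6), (2, -17)) = 26.4197
d((-11, 6), (-9, -2)) = 8.2462
d((-11, 6), (-5, 20)) = 15.2315
d((-11, 6), (-26, -23)) = 32.6497
d((-7, -18), (-5, -11)) = 7.2801 <-- minimum
d((-7, -18), (4, 17)) = 36.6879
d((-7, -18), (2, -17)) = 9.0554
d((-7, -18), (-9, -2)) = 16.1245
d((-7, -18), (-5, 20)) = 38.0526
d((-7, -18), (-26, -23)) = 19.6469
d((-5, -11), (4, 17)) = 29.4109
d((-5, -11), (2, -17)) = 9.2195
d((-5, -11), (-9, -2)) = 9.8489
d((-5, -11), (-5, 20)) = 31.0
d((-5, -11), (-26, -23)) = 24.1868
d((4, 17), (2, -17)) = 34.0588
d((4, 17), (-9, -2)) = 23.0217
d((4, 17), (-5, 20)) = 9.4868
d((4, 17), (-26, -23)) = 50.0
d((2, -17), (-9, -2)) = 18.6011
d((2, -17), (-5, 20)) = 37.6563
d((2, -17), (-26, -23)) = 28.6356
d((-9, -2), (-5, 20)) = 22.3607
d((-9, -2), (-26, -23)) = 27.0185
d((-5, 20), (-26, -23)) = 47.8539

Closest pair: (-7, -18) and (-5, -11) with distance 7.2801

The closest pair is (-7, -18) and (-5, -11) with Euclidean distance 7.2801. For 8 points, brute-force pairwise comparison is shown above. For large n, the divide-and-conquer algorithm (sort by x, recurse on halves, check the dividing strip) achieves O(n log n).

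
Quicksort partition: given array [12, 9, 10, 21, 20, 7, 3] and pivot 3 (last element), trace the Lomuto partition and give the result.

Lomuto partition with pivot = 3:

Initial array: [12, 9, 10, 21, 20, 7, 3]

arr[0]=12 > 3: no swap
arr[1]=9 > 3: no swap
arr[2]=10 > 3: no swap
arr[3]=21 > 3: no swap
arr[4]=20 > 3: no swap
arr[5]=7 > 3: no swap

Place pivot at position 0: [3, 9, 10, 21, 20, 7, 12]
Pivot position: 0

After partitioning with pivot 3, the array becomes [3, 9, 10, 21, 20, 7, 12]. The pivot is placed at index 0. All elements to the left of the pivot are <= 3, and all elements to the right are > 3.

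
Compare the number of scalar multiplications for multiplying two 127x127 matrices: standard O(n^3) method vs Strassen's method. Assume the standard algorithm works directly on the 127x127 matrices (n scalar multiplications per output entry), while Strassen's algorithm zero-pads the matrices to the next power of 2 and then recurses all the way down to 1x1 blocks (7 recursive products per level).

Matrix multiplication for 127x127 matrices:

Strassen's algorithm requires power-of-2 dimensions. Pad 127x127 to 128x128 (next power of 2).

Standard algorithm: 127^3 = 2048383 multiplications
Strassen's algorithm: 7^(log2(128)) = 7^7 = 823543 multiplications
Savings: 2048383 - 823543 = 1224840 multiplications

Standard: 2048383 multiplications (127^3). Strassen: 823543 multiplications (7^7, after padding to 128x128). Strassen reduces 8 recursive multiplications to 7 at each level.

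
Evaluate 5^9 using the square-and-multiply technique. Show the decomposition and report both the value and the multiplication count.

Computing 5^9 by squaring (build up from 5^1; each line after the first costs one multiplication):

5^1 = 5
5^2 = (5^1)^2 = 5^2 = 25
5^4 = (5^2)^2 = 25^2 = 625
5^8 = (5^4)^2 = 625^2 = 390625
5^9 = 5 * 5^8 = 5 * 390625 = 1953125

Result: 1953125
Multiplications needed: 4 (4 lines after 5^1)

5^9 = 1953125. Using exponentiation by squaring, this requires 4 multiplications. The key idea: if the exponent is even, square the half-power; if odd, multiply by the base once.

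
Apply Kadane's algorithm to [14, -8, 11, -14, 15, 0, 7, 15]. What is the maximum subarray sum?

Using Kadane's algorithm on [14, -8, 11, -14, 15, 0, 7, 15]:

Scanning through the array:
Position 1 (value -8): max_ending_here = 6, max_so_far = 14
Position 2 (value 11): max_ending_here = 17, max_so_far = 17
Position 3 (value -14): max_ending_here = 3, max_so_far = 17
Position 4 (value 15): max_ending_here = 18, max_so_far = 18
Position 5 (value 0): max_ending_here = 18, max_so_far = 18
Position 6 (value 7): max_ending_here = 25, max_so_far = 25
Position 7 (value 15): max_ending_here = 40, max_so_far = 40

Maximum subarray: [14, -8, 11, -14, 15, 0, 7, 15]
Maximum sum: 40

The maximum subarray is [14, -8, 11, -14, 15, 0, 7, 15] with sum 40. This subarray runs from index 0 to index 7.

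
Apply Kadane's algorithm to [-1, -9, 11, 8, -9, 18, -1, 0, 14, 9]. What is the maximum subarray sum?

Using Kadane's algorithm on [-1, -9, 11, 8, -9, 18, -1, 0, 14, 9]:

Scanning through the array:
Position 1 (value -9): max_ending_here = -9, max_so_far = -1
Position 2 (value 11): max_ending_here = 11, max_so_far = 11
Position 3 (value 8): max_ending_here = 19, max_so_far = 19
Position 4 (value -9): max_ending_here = 10, max_so_far = 19
Position 5 (value 18): max_ending_here = 28, max_so_far = 28
Position 6 (value -1): max_ending_here = 27, max_so_far = 28
Position 7 (value 0): max_ending_here = 27, max_so_far = 28
Position 8 (value 14): max_ending_here = 41, max_so_far = 41
Position 9 (value 9): max_ending_here = 50, max_so_far = 50

Maximum subarray: [11, 8, -9, 18, -1, 0, 14, 9]
Maximum sum: 50

The maximum subarray is [11, 8, -9, 18, -1, 0, 14, 9] with sum 50. This subarray runs from index 2 to index 9.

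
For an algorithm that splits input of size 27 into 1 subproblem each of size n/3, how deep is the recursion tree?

For divide and conquer with division factor 3:

Problem sizes at each level:
Level 0: 27
Level 1: 9
Level 2: 3
Level 3: 1

The root is level 0 and the size-1 base case is level 3 (the tree spans levels 0 through 3, i.e. 4 levels counting the root), so the depth is the number of divisions: log_3(27) = 3

The recursion tree depth is log_3(27) = 3. At each level, the problem size is divided by 3, so it takes 3 divisions to reduce to a base case of size 1. The algorithm makes 1 recursive call at each level.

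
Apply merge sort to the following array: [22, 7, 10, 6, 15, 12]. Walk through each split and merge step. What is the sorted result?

Merge sort trace:

Split: [22, 7, 10, 6, 15, 12] -> [22, 7, 10] and [6, 15, 12]
  Split: [22, 7, 10] -> [22] and [7, 10]
    Split: [7, 10] -> [7] and [10]
    Merge: [7] + [10] -> [7, 10]
  Merge: [22] + [7, 10] -> [7, 10, 22]
  Split: [6, 15, 12] -> [6] and [15, 12]
    Split: [15, 12] -> [15] and [12]
    Merge: [15] + [12] -> [12, 15]
  Merge: [6] + [12, 15] -> [6, 12, 15]
Merge: [7, 10, 22] + [6, 12, 15] -> [6, 7, 10, 12, 15, 22]

Final sorted array: [6, 7, 10, 12, 15, 22]

The merge sort proceeds by recursively splitting the array and merging sorted halves.
After all merges, the sorted array is [6, 7, 10, 12, 15, 22].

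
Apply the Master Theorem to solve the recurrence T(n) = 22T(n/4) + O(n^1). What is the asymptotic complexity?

Master Theorem for T(n) = 22T(n/4) + O(n^1):

a = 22, b = 4, c = 1
log_b(a) = log_4(22) = 2.2297

Case 1: c = 1 < log_4(22) = 2.2297
T(n) = O(n^(log_4 22))

For T(n) = 22T(n/4) + O(n^1): log_4(22) = 2.2297. This is Case 1 of the Master Theorem (c < log_b(a), work dominated by leaves), giving O(n^(log_4 22)).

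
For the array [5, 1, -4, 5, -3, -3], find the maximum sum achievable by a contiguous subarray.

Using Kadane's algorithm on [5, 1, -4, 5, -3, -3]:

Scanning through the array:
Position 1 (value 1): max_ending_here = 6, max_so_far = 6
Position 2 (value -4): max_ending_here = 2, max_so_far = 6
Position 3 (value 5): max_ending_here = 7, max_so_far = 7
Position 4 (value -3): max_ending_here = 4, max_so_far = 7
Position 5 (value -3): max_ending_here = 1, max_so_far = 7

Maximum subarray: [5, 1, -4, 5]
Maximum sum: 7

The maximum subarray is [5, 1, -4, 5] with sum 7. This subarray runs from index 0 to index 3.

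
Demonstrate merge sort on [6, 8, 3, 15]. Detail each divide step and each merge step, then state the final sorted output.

Merge sort trace:

Split: [6, 8, 3, 15] -> [6, 8] and [3, 15]
  Split: [6, 8] -> [6] and [8]
  Merge: [6] + [8] -> [6, 8]
  Split: [3, 15] -> [3] and [15]
  Merge: [3] + [15] -> [3, 15]
Merge: [6, 8] + [3, 15] -> [3, 6, 8, 15]

Final sorted array: [3, 6, 8, 15]

The merge sort proceeds by recursively splitting the array and merging sorted halves.
After all merges, the sorted array is [3, 6, 8, 15].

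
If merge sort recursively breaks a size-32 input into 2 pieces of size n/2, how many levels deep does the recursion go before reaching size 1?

For divide and conquer with division factor 2:

Problem sizes at each level:
Level 0: 32
Level 1: 16
Level 2: 8
Level 3: 4
Level 4: 2
Level 5: 1

The root is level 0 and the size-1 base case is level 5 (the tree spans levels 0 through 5, i.e. 6 levels counting the root), so the depth is the number of divisions: log_2(32) = 5

The recursion tree depth is log_2(32) = 5. At each level, the problem size is divided by 2, so it takes 5 divisions to reduce to a base case of size 1. The algorithm makes 2 recursive calls at each level.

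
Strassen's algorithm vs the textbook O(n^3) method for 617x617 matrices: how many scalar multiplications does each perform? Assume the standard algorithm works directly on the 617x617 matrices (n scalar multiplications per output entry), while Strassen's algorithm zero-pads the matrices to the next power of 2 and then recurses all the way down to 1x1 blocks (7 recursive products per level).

Matrix multiplication for 617x617 matrices:

Strassen's algorithm requires power-of-2 dimensions. Pad 617x617 to 1024x1024 (next power of 2).

Standard algorithm: 617^3 = 234885113 multiplications
Strassen's algorithm: 7^(log2(1024)) = 7^10 = 282475249 multiplications
Difference: 234885113 - 282475249 = -47590136 (Strassen uses MORE here due to padding overhead — for small or just-over-power-of-2 n, padding can outweigh the per-level savings)

Standard: 234885113 multiplications (617^3). Strassen: 282475249 multiplications (7^10, after padding to 1024x1024). Strassen reduces 8 recursive multiplications to 7 at each level.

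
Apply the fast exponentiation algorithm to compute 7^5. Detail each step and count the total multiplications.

Computing 7^5 by squaring (build up from 7^1; each line after the first costs one multiplication):

7^1 = 7
7^2 = (7^1)^2 = 7^2 = 49
7^4 = (7^2)^2 = 49^2 = 2401
7^5 = 7 * 7^4 = 7 * 2401 = 16807

Result: 16807
Multiplications needed: 3 (3 lines after 7^1)

7^5 = 16807. Using exponentiation by squaring, this requires 3 multiplications. The key idea: if the exponent is even, square the half-power; if odd, multiply by the base once.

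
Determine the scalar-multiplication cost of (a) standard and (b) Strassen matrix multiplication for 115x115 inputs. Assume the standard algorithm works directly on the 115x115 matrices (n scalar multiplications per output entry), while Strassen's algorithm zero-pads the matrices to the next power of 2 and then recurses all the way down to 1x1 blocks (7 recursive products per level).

Matrix multiplication for 115x115 matrices:

Strassen's algorithm requires power-of-2 dimensions. Pad 115x115 to 128x128 (next power of 2).

Standard algorithm: 115^3 = 1520875 multiplications
Strassen's algorithm: 7^(log2(128)) = 7^7 = 823543 multiplications
Savings: 1520875 - 823543 = 697332 multiplications

Standard: 1520875 multiplications (115^3). Strassen: 823543 multiplications (7^7, after padding to 128x128). Strassen reduces 8 recursive multiplications to 7 at each level.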